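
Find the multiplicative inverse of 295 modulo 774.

774 = 2*295 + 184
295 = 1*184 + 111
184 = 1*111 + 73
111 = 1*73 + 38
73 = 1*38 + 35
38 = 1*35 + 3
35 = 11*3 + 2
3 = 1*2 + 1
2 = 2*1 + 0
gcd(295, 774) = 1, so the inverse exists.
Back-substitute for 1:
1 = 1*3 − 1*2
  = −1*35 + 12*3
  = 12*38 − 13*35
  = −13*73 + 25*38
  = 25*111 − 38*73
  = −38*184 + 63*111
  = 63*295 − 101*184
  = −101*774 + 265*295
So 295⁻¹ ≡ 265 (mod 774).

265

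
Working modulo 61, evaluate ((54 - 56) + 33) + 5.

36

54 - 56 = -2 ≡ 59 (mod 61)
59 + 33 = 92 ≡ 31 (mod 61)
31 + 5 = 36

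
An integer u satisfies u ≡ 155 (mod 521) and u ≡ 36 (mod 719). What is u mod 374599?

157497

521⁻¹ mod 719: 521×650 ≡ 1 (mod 719), so 521⁻¹ ≡ 650.
u = 155 + 521×((36 − 155)×650 mod 719) = 155 + 521×302 = 157497.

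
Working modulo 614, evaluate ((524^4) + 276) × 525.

426

(524)^4 ≡ 416 (mod 614)
416 + 276 = 692 ≡ 78 (mod 614)
78 × 525 = 40950 ≡ 426 (mod 614)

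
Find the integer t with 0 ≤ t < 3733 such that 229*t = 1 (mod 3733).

3733 = 16×229 + 69
229 = 3×69 + 22
69 = 3×22 + 3
22 = 7×3 + 1
3 = 3×1 + 0
gcd(229, 3733) = 1, so the inverse exists.
Back-substitute for 1:
1 = 1×22 − 7×3
  = −7×69 + 22×22
  = 22×229 − 73×69
  = −73×3733 + 1190×229
So 229⁻¹ ≡ 1190 (mod 3733).

1190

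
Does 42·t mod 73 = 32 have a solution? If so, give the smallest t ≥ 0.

39

gcd(42, 73) = 1, so a unique solution mod 73 exists.
42⁻¹ ≡ 40 (mod 73).
t ≡ 40·32 ≡ 39 (mod 73).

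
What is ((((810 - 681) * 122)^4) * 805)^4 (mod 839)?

338

810 - 681 = 129
129 * 122 = 15738 ≡ 636 (mod 839)
(636)^4 ≡ 375 (mod 839)
375 * 805 = 301875 ≡ 674 (mod 839)
(674)^4 ≡ 338 (mod 839)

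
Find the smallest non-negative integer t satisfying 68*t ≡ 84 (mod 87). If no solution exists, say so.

78

gcd(68, 87) = 1, so a unique solution mod 87 exists.
68⁻¹ ≡ 32 (mod 87).
t ≡ 32*84 ≡ 78 (mod 87).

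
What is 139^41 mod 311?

226

Using repeated squaring:
41 in binary is 101001, i.e. 41 = 32 + 8 + 1.
139^1 ≡ 139 (mod 311)
139^2 ≡ 139^2 = 19321 ≡ 39 (mod 311)
139^4 ≡ 39^2 = 1521 ≡ 277 (mod 311)
139^8 ≡ 277^2 = 76729 ≡ 223 (mod 311)
139^16 ≡ 223^2 = 49729 ≡ 280 (mod 311)
139^32 ≡ 280^2 = 78400 ≡ 28 (mod 311)
139^41 = 139^32 * 139^8 * 139^1 ≡ 28 * 223 * 139 (mod 311).
Accumulate the product:
28 * 223 = 6244 ≡ 24
24 * 139 = 3336 ≡ 226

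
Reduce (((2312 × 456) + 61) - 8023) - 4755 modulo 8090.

6035

2312 × 456 = 1054272 ≡ 2572 (mod 8090)
2572 + 61 = 2633
2633 - 8023 = -5390 ≡ 2700 (mod 8090)
2700 - 4755 = -2055 ≡ 6035 (mod 8090)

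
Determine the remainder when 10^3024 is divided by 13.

1

By square-and-multiply:
3024 in binary is 101111010000, i.e. 3024 = 2048 + 512 + 256 + 128 + 64 + 16.
10^1 ≡ 10 (mod 13)
10^2 ≡ 10^2 = 100 ≡ 9 (mod 13)
10^4 ≡ 9^2 = 81 ≡ 3 (mod 13)
10^8 ≡ 3^2 = 9 (mod 13)
10^16 ≡ 9^2 = 81 ≡ 3 (mod 13)
10^32 ≡ 3^2 = 9 (mod 13)
10^64 ≡ 9^2 = 81 ≡ 3 (mod 13)
10^128 ≡ 3^2 = 9 (mod 13)
10^256 ≡ 9^2 = 81 ≡ 3 (mod 13)
10^512 ≡ 3^2 = 9 (mod 13)
10^1024 ≡ 9^2 = 81 ≡ 3 (mod 13)
10^2048 ≡ 3^2 = 9 (mod 13)
10^3024 = 10^2048 · 10^512 · 10^256 · 10^128 · 10^64 · 10^16 ≡ 9 · 9 · 3 · 9 · 3 · 3 (mod 13).
Accumulate the product:
9 · 9 = 81 ≡ 3
3 · 3 = 9
9 · 9 = 81 ≡ 3
3 · 3 = 9
9 · 3 = 27 ≡ 1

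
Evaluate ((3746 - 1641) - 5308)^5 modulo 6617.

3746 - 1641 = 2105
2105 - 5308 = -3203 ≡ 3414 (mod 6617)
(3414)^5 ≡ 463 (mod 6617)

463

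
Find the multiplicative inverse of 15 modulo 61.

57

Apply the Euclidean algorithm and back-substitute:
61 = 4×15 + 1
15 = 15×1 + 0
gcd(15, 61) = 1, so the inverse exists.
Bézout: 1 = 1×61 − 4×15.
So 15⁻¹ ≡ −4 ≡ 57 (mod 61).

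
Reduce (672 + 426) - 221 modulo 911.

877

672 + 426 = 1098 ≡ 187 (mod 911)
187 - 221 = -34 ≡ 877 (mod 911)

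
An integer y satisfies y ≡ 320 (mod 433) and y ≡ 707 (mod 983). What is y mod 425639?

433⁻¹ mod 983: 433·84 ≡ 1 (mod 983), so 433⁻¹ ≡ 84.
y = 320 + 433·((707 − 320)·84 mod 983) = 320 + 433·69 = 30197.

30197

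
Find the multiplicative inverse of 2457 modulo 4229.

Run the extended Euclidean algorithm:
4229 = 1·2457 + 1772
2457 = 1·1772 + 685
1772 = 2·685 + 402
685 = 1·402 + 283
402 = 1·283 + 119
283 = 2·119 + 45
119 = 2·45 + 29
45 = 1·29 + 16
29 = 1·16 + 13
16 = 1·13 + 3
13 = 4·3 + 1
3 = 3·1 + 0
gcd(2457, 4229) = 1, so the inverse exists.
Bézout: 1 = 764·4229 − 1315·2457.
So 2457⁻¹ ≡ −1315 ≡ 2914 (mod 4229).

2914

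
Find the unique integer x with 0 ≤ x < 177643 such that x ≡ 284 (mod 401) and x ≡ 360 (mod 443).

401⁻¹ mod 443: 401*116 ≡ 1 (mod 443), so 401⁻¹ ≡ 116.
x = 284 + 401*((360 − 284)*116 mod 443) = 284 + 401*399 = 160283.

160283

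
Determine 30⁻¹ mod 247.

140

247 = 8*30 + 7
30 = 4*7 + 2
7 = 3*2 + 1
2 = 2*1 + 0
gcd(30, 247) = 1, so the inverse exists.
Back-substitute for 1:
1 = 1*7 − 3*2
  = −3*30 + 13*7
  = 13*247 − 107*30
So 30⁻¹ ≡ −107 ≡ 140 (mod 247).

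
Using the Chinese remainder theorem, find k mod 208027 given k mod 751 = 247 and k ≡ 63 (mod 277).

22777

751⁻¹ mod 277: 751·45 ≡ 1 (mod 277), so 751⁻¹ ≡ 45.
k = 247 + 751·((63 − 247)·45 mod 277) = 247 + 751·30 = 22777.
Check: 22777 mod 751 = 247, 22777 mod 277 = 63. ✓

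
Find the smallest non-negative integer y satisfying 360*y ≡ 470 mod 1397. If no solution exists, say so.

661

gcd(360, 1397) = 1, so a unique solution mod 1397 exists.
360⁻¹ ≡ 260 (mod 1397).
y ≡ 260*470 ≡ 661 (mod 1397).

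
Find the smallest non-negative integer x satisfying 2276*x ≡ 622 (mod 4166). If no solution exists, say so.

1525

gcd(2276, 4166) = 2, and 2 | 622, so solutions exist.
Divide through by 2: 1138*x ≡ 311 mod 2083.
1138⁻¹ ≡ 313 (mod 2083).
x ≡ 313*311 ≡ 1525 (mod 2083).
The smallest non-negative solution is x = 1525.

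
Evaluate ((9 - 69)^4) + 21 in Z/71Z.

9 - 69 = -60 ≡ 11 (mod 71)
(11)^4 ≡ 15 (mod 71)
15 + 21 = 36

36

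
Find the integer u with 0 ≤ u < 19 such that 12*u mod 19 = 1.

Run the extended Euclidean algorithm:
19 = 1×12 + 7
12 = 1×7 + 5
7 = 1×5 + 2
5 = 2×2 + 1
2 = 2×1 + 0
gcd(12, 19) = 1, so the inverse exists.
Back-substitute for 1:
1 = 1×5 − 2×2
  = −2×7 + 3×5
  = 3×12 − 5×7
  = −5×19 + 8×12
So 12⁻¹ ≡ 8 (mod 19).

8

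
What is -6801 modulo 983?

-6801 = -7×983 + 80, so -6801 ≡ 80 (mod 983).

80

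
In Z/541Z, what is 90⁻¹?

By the extended Euclidean algorithm:
541 = 6·90 + 1
90 = 90·1 + 0
gcd(90, 541) = 1, so the inverse exists.
Back-substitute for 1:
1 = 1·541 − 6·90
So 90⁻¹ ≡ −6 ≡ 535 (mod 541).

535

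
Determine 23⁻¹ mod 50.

By the extended Euclidean algorithm:
50 = 2×23 + 4
23 = 5×4 + 3
4 = 1×3 + 1
3 = 3×1 + 0
gcd(23, 50) = 1, so the inverse exists.
Back-substitute for 1:
1 = 1×4 − 1×3
  = −1×23 + 6×4
  = 6×50 − 13×23
So 23⁻¹ ≡ −13 ≡ 37 (mod 50).

37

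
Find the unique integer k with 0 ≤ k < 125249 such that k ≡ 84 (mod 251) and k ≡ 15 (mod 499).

251⁻¹ mod 499: 251*167 ≡ 1 (mod 499), so 251⁻¹ ≡ 167.
k = 84 + 251*((15 − 84)*167 mod 499) = 84 + 251*453 = 113787.
Check: 113787 mod 251 = 84, 113787 mod 499 = 15. ✓

113787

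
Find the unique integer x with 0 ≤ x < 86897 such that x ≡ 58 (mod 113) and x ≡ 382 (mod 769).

113⁻¹ mod 769: 113×245 ≡ 1 (mod 769), so 113⁻¹ ≡ 245.
x = 58 + 113×((382 − 58)×245 mod 769) = 58 + 113×173 = 19607.
Check: 19607 mod 113 = 58, 19607 mod 769 = 382. ✓

19607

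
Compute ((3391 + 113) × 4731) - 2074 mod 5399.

3391 + 113 = 3504
3504 × 4731 = 16577424 ≡ 2494 (mod 5399)
2494 - 2074 = 420

420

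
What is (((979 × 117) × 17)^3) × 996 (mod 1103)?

759

979 × 117 = 114543 ≡ 934 (mod 1103)
934 × 17 = 15878 ≡ 436 (mod 1103)
(436)^3 ≡ 230 (mod 1103)
230 × 996 = 229080 ≡ 759 (mod 1103)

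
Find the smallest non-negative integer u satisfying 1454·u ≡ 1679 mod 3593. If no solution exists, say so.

gcd(1454, 3593) = 1, so a unique solution mod 3593 exists.
1454⁻¹ ≡ 3037 (mod 3593).
u ≡ 3037·1679 ≡ 656 (mod 3593).

656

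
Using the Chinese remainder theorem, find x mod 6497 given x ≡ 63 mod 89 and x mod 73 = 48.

2822

89⁻¹ mod 73: 89×32 ≡ 1 (mod 73), so 89⁻¹ ≡ 32.
x = 63 + 89×((48 − 63)×32 mod 73) = 63 + 89×31 = 2822.
Check: 2822 mod 89 = 63, 2822 mod 73 = 48. ✓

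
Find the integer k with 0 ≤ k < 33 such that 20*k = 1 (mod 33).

33 = 1·20 + 13
20 = 1·13 + 7
13 = 1·7 + 6
7 = 1·6 + 1
6 = 6·1 + 0
gcd(20, 33) = 1, so the inverse exists.
Bézout: 1 = −3·33 + 5·20.
So 20⁻¹ ≡ 5 (mod 33).

5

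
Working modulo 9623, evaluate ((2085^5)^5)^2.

201

(2085)^5 ≡ 9172 (mod 9623)
(9172)^5 ≡ 3998 (mod 9623)
(3998)^2 ≡ 201 (mod 9623)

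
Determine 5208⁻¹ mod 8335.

757

Apply the Euclidean algorithm and back-substitute:
8335 = 1·5208 + 3127
5208 = 1·3127 + 2081
3127 = 1·2081 + 1046
2081 = 1·1046 + 1035
1046 = 1·1035 + 11
1035 = 94·11 + 1
11 = 11·1 + 0
gcd(5208, 8335) = 1, so the inverse exists.
Back-substitute for 1:
1 = 1·1035 − 94·11
  = −94·1046 + 95·1035
  = 95·2081 − 189·1046
  = −189·3127 + 284·2081
  = 284·5208 − 473·3127
  = −473·8335 + 757·5208
So 5208⁻¹ ≡ 757 (mod 8335).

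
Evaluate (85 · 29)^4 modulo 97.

85 · 29 = 2465 ≡ 40 (mod 97)
(40)^4 ≡ 73 (mod 97)

73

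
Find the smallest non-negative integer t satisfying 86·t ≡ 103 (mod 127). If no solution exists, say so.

gcd(86, 127) = 1, so a unique solution mod 127 exists.
86⁻¹ ≡ 96 (mod 127).
t ≡ 96·103 ≡ 109 (mod 127).

109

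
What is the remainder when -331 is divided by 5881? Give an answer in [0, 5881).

5550

-331 = -1×5881 + 5550, so -331 ≡ 5550 (mod 5881).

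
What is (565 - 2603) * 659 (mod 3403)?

1143

565 - 2603 = -2038 ≡ 1365 (mod 3403)
1365 * 659 = 899535 ≡ 1143 (mod 3403)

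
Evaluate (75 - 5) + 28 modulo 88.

75 - 5 = 70
70 + 28 = 98 ≡ 10 (mod 88)

10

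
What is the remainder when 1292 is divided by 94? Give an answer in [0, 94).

1292 = 13*94 + 70, so 1292 ≡ 70 (mod 94).

70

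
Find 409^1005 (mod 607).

1005 in binary is 1111101101, i.e. 1005 = 512 + 256 + 128 + 64 + 32 + 8 + 4 + 1.
409^1 ≡ 409 (mod 607)
409^2 ≡ 409^2 = 167281 ≡ 356 (mod 607)
409^4 ≡ 356^2 = 126736 ≡ 480 (mod 607)
409^8 ≡ 480^2 = 230400 ≡ 347 (mod 607)
409^16 ≡ 347^2 = 120409 ≡ 223 (mod 607)
409^32 ≡ 223^2 = 49729 ≡ 562 (mod 607)
409^64 ≡ 562^2 = 315844 ≡ 204 (mod 607)
409^128 ≡ 204^2 = 41616 ≡ 340 (mod 607)
409^256 ≡ 340^2 = 115600 ≡ 270 (mod 607)
409^512 ≡ 270^2 = 72900 ≡ 60 (mod 607)
409^1005 = 409^512 × 409^256 × 409^128 × 409^64 × 409^32 × 409^8 × 409^4 × 409^1 ≡ 60 × 270 × 340 × 204 × 562 × 347 × 480 × 409 (mod 607).
Accumulate the product:
60 × 270 = 16200 ≡ 418
418 × 340 = 142120 ≡ 82
82 × 204 = 16728 ≡ 339
339 × 562 = 190518 ≡ 527
527 × 347 = 182869 ≡ 162
162 × 480 = 77760 ≡ 64
64 × 409 = 26176 ≡ 75

75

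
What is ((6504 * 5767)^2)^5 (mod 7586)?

6504 * 5767 = 37508568 ≡ 3384 (mod 7586)
(3384)^2 ≡ 4182 (mod 7586)
(4182)^5 ≡ 878 (mod 7586)

878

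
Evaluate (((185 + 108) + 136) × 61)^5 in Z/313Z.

154

185 + 108 = 293
293 + 136 = 429 ≡ 116 (mod 313)
116 × 61 = 7076 ≡ 190 (mod 313)
(190)^5 ≡ 154 (mod 313)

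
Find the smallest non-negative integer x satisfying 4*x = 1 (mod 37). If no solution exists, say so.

gcd(4, 37) = 1, so a unique solution mod 37 exists.
4⁻¹ ≡ 28 (mod 37).
x ≡ 28*1 ≡ 28 (mod 37).

28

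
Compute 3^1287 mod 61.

Compute successive squares:
1287 in binary is 10100000111, i.e. 1287 = 1024 + 256 + 4 + 2 + 1.
3^1 ≡ 3 (mod 61)
3^2 ≡ 3^2 = 9 (mod 61)
3^4 ≡ 9^2 = 81 ≡ 20 (mod 61)
3^8 ≡ 20^2 = 400 ≡ 34 (mod 61)
3^16 ≡ 34^2 = 1156 ≡ 58 (mod 61)
3^32 ≡ 58^2 = 3364 ≡ 9 (mod 61)
3^64 ≡ 9^2 = 81 ≡ 20 (mod 61)
3^128 ≡ 20^2 = 400 ≡ 34 (mod 61)
3^256 ≡ 34^2 = 1156 ≡ 58 (mod 61)
3^512 ≡ 58^2 = 3364 ≡ 9 (mod 61)
3^1024 ≡ 9^2 = 81 ≡ 20 (mod 61)
3^1287 = 3^1024 · 3^256 · 3^4 · 3^2 · 3^1 ≡ 20 · 58 · 20 · 9 · 3 (mod 61).
Accumulate the product:
20 · 58 = 1160 ≡ 1
1 · 20 = 20
20 · 9 = 180 ≡ 58
58 · 3 = 174 ≡ 52

52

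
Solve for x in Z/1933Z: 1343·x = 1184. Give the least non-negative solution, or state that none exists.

1433

gcd(1343, 1933) = 1, so a unique solution mod 1933 exists.
1343⁻¹ ≡ 842 (mod 1933).
x ≡ 842·1184 ≡ 1433 (mod 1933).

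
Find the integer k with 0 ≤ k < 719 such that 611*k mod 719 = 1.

Apply the Euclidean algorithm and back-substitute:
719 = 1×611 + 108
611 = 5×108 + 71
108 = 1×71 + 37
71 = 1×37 + 34
37 = 1×34 + 3
34 = 11×3 + 1
3 = 3×1 + 0
gcd(611, 719) = 1, so the inverse exists.
Bézout: 1 = −198×719 + 233×611.
So 611⁻¹ ≡ 233 (mod 719).

233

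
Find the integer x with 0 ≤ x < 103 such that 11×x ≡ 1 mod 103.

103 = 9*11 + 4
11 = 2*4 + 3
4 = 1*3 + 1
3 = 3*1 + 0
gcd(11, 103) = 1, so the inverse exists.
Bézout: 1 = 3*103 − 28*11.
So 11⁻¹ ≡ −28 ≡ 75 (mod 103).

75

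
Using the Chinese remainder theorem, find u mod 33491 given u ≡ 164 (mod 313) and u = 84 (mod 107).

3294

313⁻¹ mod 107: 313*40 ≡ 1 (mod 107), so 313⁻¹ ≡ 40.
u = 164 + 313*((84 − 164)*40 mod 107) = 164 + 313*10 = 3294.
Check: 3294 mod 313 = 164, 3294 mod 107 = 84. ✓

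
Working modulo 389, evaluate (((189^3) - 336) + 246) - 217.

256

(189)^3 ≡ 174 (mod 389)
174 - 336 = -162 ≡ 227 (mod 389)
227 + 246 = 473 ≡ 84 (mod 389)
84 - 217 = -133 ≡ 256 (mod 389)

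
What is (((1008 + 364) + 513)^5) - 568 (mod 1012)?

1008 + 364 = 1372 ≡ 360 (mod 1012)
360 + 513 = 873
(873)^5 ≡ 45 (mod 1012)
45 - 568 = -523 ≡ 489 (mod 1012)

489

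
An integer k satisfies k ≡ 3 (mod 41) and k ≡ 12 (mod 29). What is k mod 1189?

331

41⁻¹ mod 29: 41×17 ≡ 1 (mod 29), so 41⁻¹ ≡ 17.
k = 3 + 41×((12 − 3)×17 mod 29) = 3 + 41×8 = 331.
Check: 331 mod 41 = 3, 331 mod 29 = 12. ✓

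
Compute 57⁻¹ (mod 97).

Run the extended Euclidean algorithm:
97 = 1·57 + 40
57 = 1·40 + 17
40 = 2·17 + 6
17 = 2·6 + 5
6 = 1·5 + 1
5 = 5·1 + 0
gcd(57, 97) = 1, so the inverse exists.
Bézout: 1 = 10·97 − 17·57.
So 57⁻¹ ≡ −17 ≡ 80 (mod 97).

80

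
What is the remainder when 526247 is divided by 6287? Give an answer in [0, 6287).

526247 = 83×6287 + 4426, so 526247 ≡ 4426 (mod 6287).

4426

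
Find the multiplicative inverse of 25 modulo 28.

9

By the extended Euclidean algorithm:
28 = 1×25 + 3
25 = 8×3 + 1
3 = 3×1 + 0
gcd(25, 28) = 1, so the inverse exists.
Bézout: 1 = −8×28 + 9×25.
So 25⁻¹ ≡ 9 (mod 28).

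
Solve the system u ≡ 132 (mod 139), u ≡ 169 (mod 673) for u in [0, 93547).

139⁻¹ mod 673: 139·92 ≡ 1 (mod 673), so 139⁻¹ ≡ 92.
u = 132 + 139·((169 − 132)·92 mod 673) = 132 + 139·39 = 5553.

5553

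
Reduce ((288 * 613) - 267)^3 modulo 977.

288 * 613 = 176544 ≡ 684 (mod 977)
684 - 267 = 417
(417)^3 ≡ 727 (mod 977)

727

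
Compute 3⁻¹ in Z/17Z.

17 = 5×3 + 2
3 = 1×2 + 1
2 = 2×1 + 0
gcd(3, 17) = 1, so the inverse exists.
Back-substitute for 1:
1 = 1×3 − 1×2
  = −1×17 + 6×3
So 3⁻¹ ≡ 6 (mod 17).

6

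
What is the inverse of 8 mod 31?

31 = 3*8 + 7
8 = 1*7 + 1
7 = 7*1 + 0
gcd(8, 31) = 1, so the inverse exists.
Bézout: 1 = −1*31 + 4*8.
So 8⁻¹ ≡ 4 (mod 31).

4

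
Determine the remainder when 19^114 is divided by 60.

Using repeated squaring:
19^1 ≡ 19 (mod 60)
19^2 ≡ 19^2 = 361 ≡ 1 (mod 60)
19^4 ≡ 1^2 = 1 (mod 60)
19^8 ≡ 1^2 = 1 (mod 60)
19^16 ≡ 1^2 = 1 (mod 60)
19^32 ≡ 1^2 = 1 (mod 60)
19^64 ≡ 1^2 = 1 (mod 60)
19^114 = 19^64 · 19^32 · 19^16 · 19^2 ≡ 1 · 1 · 1 · 1 (mod 60).
Accumulate the product:
1 · 1 = 1
1 · 1 = 1
1 · 1 = 1

1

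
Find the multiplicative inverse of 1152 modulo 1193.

902

Apply the Euclidean algorithm and back-substitute:
1193 = 1·1152 + 41
1152 = 28·41 + 4
41 = 10·4 + 1
4 = 4·1 + 0
gcd(1152, 1193) = 1, so the inverse exists.
Bézout: 1 = 281·1193 − 291·1152.
So 1152⁻¹ ≡ −291 ≡ 902 (mod 1193).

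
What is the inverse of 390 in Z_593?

Run the extended Euclidean algorithm:
593 = 1·390 + 203
390 = 1·203 + 187
203 = 1·187 + 16
187 = 11·16 + 11
16 = 1·11 + 5
11 = 2·5 + 1
5 = 5·1 + 0
gcd(390, 593) = 1, so the inverse exists.
Bézout: 1 = −73·593 + 111·390.
So 390⁻¹ ≡ 111 (mod 593).

111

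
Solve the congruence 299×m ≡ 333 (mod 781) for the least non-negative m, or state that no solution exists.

150

gcd(299, 781) = 1, so a unique solution mod 781 exists.
299⁻¹ ≡ 303 (mod 781).
m ≡ 303×333 ≡ 150 (mod 781).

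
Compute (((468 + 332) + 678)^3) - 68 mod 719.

468 + 332 = 800 ≡ 81 (mod 719)
81 + 678 = 759 ≡ 40 (mod 719)
(40)^3 ≡ 9 (mod 719)
9 - 68 = -59 ≡ 660 (mod 719)

660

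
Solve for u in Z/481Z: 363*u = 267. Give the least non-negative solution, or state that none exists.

gcd(363, 481) = 1, so a unique solution mod 481 exists.
363⁻¹ ≡ 428 (mod 481).
u ≡ 428*267 ≡ 279 (mod 481).

279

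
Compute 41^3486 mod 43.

1

3486 in binary is 110110011110, i.e. 3486 = 2048 + 1024 + 256 + 128 + 16 + 8 + 4 + 2.
41^1 ≡ 41 (mod 43)
41^2 ≡ 41^2 = 1681 ≡ 4 (mod 43)
41^4 ≡ 4^2 = 16 (mod 43)
41^8 ≡ 16^2 = 256 ≡ 41 (mod 43)
41^16 ≡ 41^2 = 1681 ≡ 4 (mod 43)
41^32 ≡ 4^2 = 16 (mod 43)
41^64 ≡ 16^2 = 256 ≡ 41 (mod 43)
41^128 ≡ 41^2 = 1681 ≡ 4 (mod 43)
41^256 ≡ 4^2 = 16 (mod 43)
41^512 ≡ 16^2 = 256 ≡ 41 (mod 43)
41^1024 ≡ 41^2 = 1681 ≡ 4 (mod 43)
41^2048 ≡ 4^2 = 16 (mod 43)
41^3486 = 41^2048 · 41^1024 · 41^256 · 41^128 · 41^16 · 41^8 · 41^4 · 41^2 ≡ 16 · 4 · 16 · 4 · 4 · 41 · 16 · 4 (mod 43).
Accumulate the product:
16 · 4 = 64 ≡ 21
21 · 16 = 336 ≡ 35
35 · 4 = 140 ≡ 11
11 · 4 = 44 ≡ 1
1 · 41 = 41
41 · 16 = 656 ≡ 11
11 · 4 = 44 ≡ 1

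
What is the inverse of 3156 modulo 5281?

922

5281 = 1·3156 + 2125
3156 = 1·2125 + 1031
2125 = 2·1031 + 63
1031 = 16·63 + 23
63 = 2·23 + 17
23 = 1·17 + 6
17 = 2·6 + 5
6 = 1·5 + 1
5 = 5·1 + 0
gcd(3156, 5281) = 1, so the inverse exists.
Back-substitute for 1:
1 = 1·6 − 1·5
  = −1·17 + 3·6
  = 3·23 − 4·17
  = −4·63 + 11·23
  = 11·1031 − 180·63
  = −180·2125 + 371·1031
  = 371·3156 − 551·2125
  = −551·5281 + 922·3156
So 3156⁻¹ ≡ 922 (mod 5281).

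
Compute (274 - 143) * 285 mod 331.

274 - 143 = 131
131 * 285 = 37335 ≡ 263 (mod 331)

263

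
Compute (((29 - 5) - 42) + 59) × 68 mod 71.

19

29 - 5 = 24
24 - 42 = -18 ≡ 53 (mod 71)
53 + 59 = 112 ≡ 41 (mod 71)
41 × 68 = 2788 ≡ 19 (mod 71)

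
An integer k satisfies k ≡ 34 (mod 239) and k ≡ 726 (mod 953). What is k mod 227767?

144629

239⁻¹ mod 953: 239·319 ≡ 1 (mod 953), so 239⁻¹ ≡ 319.
k = 34 + 239·((726 − 34)·319 mod 953) = 34 + 239·605 = 144629.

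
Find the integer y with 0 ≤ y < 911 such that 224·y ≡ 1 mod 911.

850

Apply the Euclidean algorithm and back-substitute:
911 = 4×224 + 15
224 = 14×15 + 14
15 = 1×14 + 1
14 = 14×1 + 0
gcd(224, 911) = 1, so the inverse exists.
Bézout: 1 = 15×911 − 61×224.
So 224⁻¹ ≡ −61 ≡ 850 (mod 911).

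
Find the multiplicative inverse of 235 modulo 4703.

1561

By the extended Euclidean algorithm:
4703 = 20×235 + 3
235 = 78×3 + 1
3 = 3×1 + 0
gcd(235, 4703) = 1, so the inverse exists.
Bézout: 1 = −78×4703 + 1561×235.
So 235⁻¹ ≡ 1561 (mod 4703).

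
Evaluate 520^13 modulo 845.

0

13 in binary is 1101, i.e. 13 = 8 + 4 + 1.
520^1 ≡ 520 (mod 845)
520^2 ≡ 520^2 = 270400 ≡ 0 (mod 845)
520^4 ≡ 0^2 = 0 (mod 845)
520^8 ≡ 0^2 = 0 (mod 845)
520^13 = 520^8 * 520^4 * 520^1 ≡ 0 * 0 * 520 (mod 845).
Accumulate the product:
0 * 0 = 0
0 * 520 = 0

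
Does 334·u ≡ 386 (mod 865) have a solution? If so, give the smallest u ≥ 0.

gcd(334, 865) = 1, so a unique solution mod 865 exists.
334⁻¹ ≡ 764 (mod 865).
u ≡ 764·386 ≡ 804 (mod 865).

804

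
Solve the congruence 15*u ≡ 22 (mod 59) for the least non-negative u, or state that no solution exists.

gcd(15, 59) = 1, so a unique solution mod 59 exists.
15⁻¹ ≡ 4 (mod 59).
u ≡ 4*22 ≡ 29 (mod 59).

29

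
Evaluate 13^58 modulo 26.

By square-and-multiply:
13^1 ≡ 13 (mod 26)
13^2 ≡ 13^2 = 169 ≡ 13 (mod 26)
13^4 ≡ 13^2 = 169 ≡ 13 (mod 26)
13^8 ≡ 13^2 = 169 ≡ 13 (mod 26)
13^16 ≡ 13^2 = 169 ≡ 13 (mod 26)
13^32 ≡ 13^2 = 169 ≡ 13 (mod 26)
13^58 = 13^32 · 13^16 · 13^8 · 13^2 ≡ 13 · 13 · 13 · 13 (mod 26).
Accumulate the product:
13 · 13 = 169 ≡ 13
13 · 13 = 169 ≡ 13
13 · 13 = 169 ≡ 13

13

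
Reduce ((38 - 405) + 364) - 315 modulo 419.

101

38 - 405 = -367 ≡ 52 (mod 419)
52 + 364 = 416
416 - 315 = 101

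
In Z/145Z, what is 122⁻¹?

145 = 1·122 + 23
122 = 5·23 + 7
23 = 3·7 + 2
7 = 3·2 + 1
2 = 2·1 + 0
gcd(122, 145) = 1, so the inverse exists.
Bézout: 1 = −53·145 + 63·122.
So 122⁻¹ ≡ 63 (mod 145).

63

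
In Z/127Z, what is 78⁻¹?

57

Apply the Euclidean algorithm and back-substitute:
127 = 1*78 + 49
78 = 1*49 + 29
49 = 1*29 + 20
29 = 1*20 + 9
20 = 2*9 + 2
9 = 4*2 + 1
2 = 2*1 + 0
gcd(78, 127) = 1, so the inverse exists.
Bézout: 1 = −35*127 + 57*78.
So 78⁻¹ ≡ 57 (mod 127).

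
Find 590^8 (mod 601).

211

By square-and-multiply:
590^1 ≡ 590 (mod 601)
590^2 ≡ 590^2 = 348100 ≡ 121 (mod 601)
590^4 ≡ 121^2 = 14641 ≡ 217 (mod 601)
590^8 ≡ 217^2 = 47089 ≡ 211 (mod 601)
So 590^8 ≡ 211 (mod 601).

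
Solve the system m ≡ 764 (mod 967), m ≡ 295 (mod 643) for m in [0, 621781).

565492

967⁻¹ mod 643: 967×129 ≡ 1 (mod 643), so 967⁻¹ ≡ 129.
m = 764 + 967×((295 − 764)×129 mod 643) = 764 + 967×584 = 565492.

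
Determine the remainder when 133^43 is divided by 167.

Using repeated squaring:
43 in binary is 101011, i.e. 43 = 32 + 8 + 2 + 1.
133^1 ≡ 133 (mod 167)
133^2 ≡ 133^2 = 17689 ≡ 154 (mod 167)
133^4 ≡ 154^2 = 23716 ≡ 2 (mod 167)
133^8 ≡ 2^2 = 4 (mod 167)
133^16 ≡ 4^2 = 16 (mod 167)
133^32 ≡ 16^2 = 256 ≡ 89 (mod 167)
133^43 = 133^32 × 133^8 × 133^2 × 133^1 ≡ 89 × 4 × 154 × 133 (mod 167).
Accumulate the product:
89 × 4 = 356 ≡ 22
22 × 154 = 3388 ≡ 48
48 × 133 = 6384 ≡ 38

38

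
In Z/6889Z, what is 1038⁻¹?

6889 = 6×1038 + 661
1038 = 1×661 + 377
661 = 1×377 + 284
377 = 1×284 + 93
284 = 3×93 + 5
93 = 18×5 + 3
5 = 1×3 + 2
3 = 1×2 + 1
2 = 2×1 + 0
gcd(1038, 6889) = 1, so the inverse exists.
Back-substitute for 1:
1 = 1×3 − 1×2
  = −1×5 + 2×3
  = 2×93 − 37×5
  = −37×284 + 113×93
  = 113×377 − 150×284
  = −150×661 + 263×377
  = 263×1038 − 413×661
  = −413×6889 + 2741×1038
So 1038⁻¹ ≡ 2741 (mod 6889).

2741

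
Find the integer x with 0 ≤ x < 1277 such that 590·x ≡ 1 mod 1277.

1119

By the extended Euclidean algorithm:
1277 = 2×590 + 97
590 = 6×97 + 8
97 = 12×8 + 1
8 = 8×1 + 0
gcd(590, 1277) = 1, so the inverse exists.
Back-substitute for 1:
1 = 1×97 − 12×8
  = −12×590 + 73×97
  = 73×1277 − 158×590
So 590⁻¹ ≡ −158 ≡ 1119 (mod 1277).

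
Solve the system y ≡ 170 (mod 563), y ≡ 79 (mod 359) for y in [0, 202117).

171322

563⁻¹ mod 359: 563*44 ≡ 1 (mod 359), so 563⁻¹ ≡ 44.
y = 170 + 563*((79 − 170)*44 mod 359) = 170 + 563*304 = 171322.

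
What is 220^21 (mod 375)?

250

By square-and-multiply:
21 in binary is 10101, i.e. 21 = 16 + 4 + 1.
220^1 ≡ 220 (mod 375)
220^2 ≡ 220^2 = 48400 ≡ 25 (mod 375)
220^4 ≡ 25^2 = 625 ≡ 250 (mod 375)
220^8 ≡ 250^2 = 62500 ≡ 250 (mod 375)
220^16 ≡ 250^2 = 62500 ≡ 250 (mod 375)
220^21 = 220^16 × 220^4 × 220^1 ≡ 250 × 250 × 220 (mod 375).
Accumulate the product:
250 × 250 = 62500 ≡ 250
250 × 220 = 55000 ≡ 250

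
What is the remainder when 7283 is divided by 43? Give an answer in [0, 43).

16

7283 = 169*43 + 16, so 7283 ≡ 16 (mod 43).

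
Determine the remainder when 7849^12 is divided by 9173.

12 in binary is 1100, i.e. 12 = 8 + 4.
7849^1 ≡ 7849 (mod 9173)
7849^2 ≡ 7849^2 = 61606801 ≡ 933 (mod 9173)
7849^4 ≡ 933^2 = 870489 ≡ 8227 (mod 9173)
7849^8 ≡ 8227^2 = 67683529 ≡ 5135 (mod 9173)
7849^12 = 7849^8 * 7849^4 ≡ 5135 * 8227 (mod 9173).
5135 * 8227 = 42245645 ≡ 3980 (mod 9173).

3980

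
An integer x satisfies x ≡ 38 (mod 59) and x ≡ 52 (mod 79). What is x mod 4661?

59⁻¹ mod 79: 59·75 ≡ 1 (mod 79), so 59⁻¹ ≡ 75.
x = 38 + 59·((52 − 38)·75 mod 79) = 38 + 59·23 = 1395.
Check: 1395 mod 59 = 38, 1395 mod 79 = 52. ✓

1395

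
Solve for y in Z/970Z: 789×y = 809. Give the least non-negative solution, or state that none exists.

301

gcd(789, 970) = 1, so a unique solution mod 970 exists.
789⁻¹ ≡ 209 (mod 970).
y ≡ 209×809 ≡ 301 (mod 970).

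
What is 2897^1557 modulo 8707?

5325

2897^1 ≡ 2897 (mod 8707)
2897^2 ≡ 2897^2 = 8392609 ≡ 7768 (mod 8707)
2897^4 ≡ 7768^2 = 60341824 ≡ 2314 (mod 8707)
2897^8 ≡ 2314^2 = 5354596 ≡ 8498 (mod 8707)
2897^16 ≡ 8498^2 = 72216004 ≡ 146 (mod 8707)
2897^32 ≡ 146^2 = 21316 ≡ 3902 (mod 8707)
2897^64 ≡ 3902^2 = 15225604 ≡ 5768 (mod 8707)
2897^128 ≡ 5768^2 = 33269824 ≡ 377 (mod 8707)
2897^256 ≡ 377^2 = 142129 ≡ 2817 (mod 8707)
2897^512 ≡ 2817^2 = 7935489 ≡ 3412 (mod 8707)
2897^1024 ≡ 3412^2 = 11641744 ≡ 485 (mod 8707)
2897^1557 = 2897^1024 · 2897^512 · 2897^16 · 2897^4 · 2897^1 ≡ 485 · 3412 · 146 · 2314 · 2897 (mod 8707).
Accumulate the product:
485 · 3412 = 1654820 ≡ 490
490 · 146 = 71540 ≡ 1884
1884 · 2314 = 4359576 ≡ 6076
6076 · 2897 = 17602172 ≡ 5325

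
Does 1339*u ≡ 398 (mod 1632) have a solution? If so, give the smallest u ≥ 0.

gcd(1339, 1632) = 1, so a unique solution mod 1632 exists.
1339⁻¹ ≡ 1075 (mod 1632).
u ≡ 1075*398 ≡ 266 (mod 1632).

266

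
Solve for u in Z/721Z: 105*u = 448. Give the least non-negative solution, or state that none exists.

gcd(105, 721) = 7, and 7 | 448, so solutions exist.
Divide through by 7: 15*u ≡ 64 mod 103.
15⁻¹ ≡ 55 (mod 103).
u ≡ 55*64 ≡ 18 (mod 103).
The smallest non-negative solution is u = 18.

18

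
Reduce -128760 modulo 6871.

-128760 = -19*6871 + 1789, so -128760 ≡ 1789 (mod 6871).

1789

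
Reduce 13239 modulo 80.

39

13239 = 165*80 + 39, so 13239 ≡ 39 (mod 80).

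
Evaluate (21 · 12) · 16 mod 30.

12

21 · 12 = 252 ≡ 12 (mod 30)
12 · 16 = 192 ≡ 12 (mod 30)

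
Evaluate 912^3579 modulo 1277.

1255

912^1 ≡ 912 (mod 1277)
912^2 ≡ 912^2 = 831744 ≡ 417 (mod 1277)
912^4 ≡ 417^2 = 173889 ≡ 217 (mod 1277)
912^8 ≡ 217^2 = 47089 ≡ 1117 (mod 1277)
912^16 ≡ 1117^2 = 1247689 ≡ 60 (mod 1277)
912^32 ≡ 60^2 = 3600 ≡ 1046 (mod 1277)
912^64 ≡ 1046^2 = 1094116 ≡ 1004 (mod 1277)
912^128 ≡ 1004^2 = 1008016 ≡ 463 (mod 1277)
912^256 ≡ 463^2 = 214369 ≡ 1110 (mod 1277)
912^512 ≡ 1110^2 = 1232100 ≡ 1072 (mod 1277)
912^1024 ≡ 1072^2 = 1149184 ≡ 1161 (mod 1277)
912^2048 ≡ 1161^2 = 1347921 ≡ 686 (mod 1277)
912^3579 = 912^2048 * 912^1024 * 912^256 * 912^128 * 912^64 * 912^32 * 912^16 * 912^8 * 912^2 * 912^1 ≡ 686 * 1161 * 1110 * 463 * 1004 * 1046 * 60 * 1117 * 417 * 912 (mod 1277).
Accumulate the product:
686 * 1161 = 796446 ≡ 875
875 * 1110 = 971250 ≡ 730
730 * 463 = 337990 ≡ 862
862 * 1004 = 865448 ≡ 919
919 * 1046 = 961274 ≡ 970
970 * 60 = 58200 ≡ 735
735 * 1117 = 820995 ≡ 1161
1161 * 417 = 484137 ≡ 154
154 * 912 = 140448 ≡ 1255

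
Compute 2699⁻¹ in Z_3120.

2579

By the extended Euclidean algorithm:
3120 = 1·2699 + 421
2699 = 6·421 + 173
421 = 2·173 + 75
173 = 2·75 + 23
75 = 3·23 + 6
23 = 3·6 + 5
6 = 1·5 + 1
5 = 5·1 + 0
gcd(2699, 3120) = 1, so the inverse exists.
Back-substitute for 1:
1 = 1·6 − 1·5
  = −1·23 + 4·6
  = 4·75 − 13·23
  = −13·173 + 30·75
  = 30·421 − 73·173
  = −73·2699 + 468·421
  = 468·3120 − 541·2699
So 2699⁻¹ ≡ −541 ≡ 2579 (mod 3120).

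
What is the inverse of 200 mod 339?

239

Apply the Euclidean algorithm and back-substitute:
339 = 1*200 + 139
200 = 1*139 + 61
139 = 2*61 + 17
61 = 3*17 + 10
17 = 1*10 + 7
10 = 1*7 + 3
7 = 2*3 + 1
3 = 3*1 + 0
gcd(200, 339) = 1, so the inverse exists.
Bézout: 1 = 59*339 − 100*200.
So 200⁻¹ ≡ −100 ≡ 239 (mod 339).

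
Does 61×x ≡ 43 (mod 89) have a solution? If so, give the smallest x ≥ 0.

8

gcd(61, 89) = 1, so a unique solution mod 89 exists.
61⁻¹ ≡ 54 (mod 89).
x ≡ 54×43 ≡ 8 (mod 89).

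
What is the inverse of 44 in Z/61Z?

43

61 = 1*44 + 17
44 = 2*17 + 10
17 = 1*10 + 7
10 = 1*7 + 3
7 = 2*3 + 1
3 = 3*1 + 0
gcd(44, 61) = 1, so the inverse exists.
Back-substitute for 1:
1 = 1*7 − 2*3
  = −2*10 + 3*7
  = 3*17 − 5*10
  = −5*44 + 13*17
  = 13*61 − 18*44
So 44⁻¹ ≡ −18 ≡ 43 (mod 61).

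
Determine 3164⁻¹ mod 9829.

By the extended Euclidean algorithm:
9829 = 3×3164 + 337
3164 = 9×337 + 131
337 = 2×131 + 75
131 = 1×75 + 56
75 = 1×56 + 19
56 = 2×19 + 18
19 = 1×18 + 1
18 = 18×1 + 0
gcd(3164, 9829) = 1, so the inverse exists.
Back-substitute for 1:
1 = 1×19 − 1×18
  = −1×56 + 3×19
  = 3×75 − 4×56
  = −4×131 + 7×75
  = 7×337 − 18×131
  = −18×3164 + 169×337
  = 169×9829 − 525×3164
So 3164⁻¹ ≡ −525 ≡ 9304 (mod 9829).

9304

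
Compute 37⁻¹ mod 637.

396

Run the extended Euclidean algorithm:
637 = 17·37 + 8
37 = 4·8 + 5
8 = 1·5 + 3
5 = 1·3 + 2
3 = 1·2 + 1
2 = 2·1 + 0
gcd(37, 637) = 1, so the inverse exists.
Back-substitute for 1:
1 = 1·3 − 1·2
  = −1·5 + 2·3
  = 2·8 − 3·5
  = −3·37 + 14·8
  = 14·637 − 241·37
So 37⁻¹ ≡ −241 ≡ 396 (mod 637).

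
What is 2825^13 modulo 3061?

Using repeated squaring:
13 in binary is 1101, i.e. 13 = 8 + 4 + 1.
2825^1 ≡ 2825 (mod 3061)
2825^2 ≡ 2825^2 = 7980625 ≡ 598 (mod 3061)
2825^4 ≡ 598^2 = 357604 ≡ 2528 (mod 3061)
2825^8 ≡ 2528^2 = 6390784 ≡ 2477 (mod 3061)
2825^13 = 2825^8 · 2825^4 · 2825^1 ≡ 2477 · 2528 · 2825 (mod 3061).
Accumulate the product:
2477 · 2528 = 6261856 ≡ 2111
2111 · 2825 = 5963575 ≡ 747

747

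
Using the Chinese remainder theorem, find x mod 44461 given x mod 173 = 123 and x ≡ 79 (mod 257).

173⁻¹ mod 257: 173×52 ≡ 1 (mod 257), so 173⁻¹ ≡ 52.
x = 123 + 173×((79 − 123)×52 mod 257) = 123 + 173×25 = 4448.

4448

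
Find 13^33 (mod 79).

33 in binary is 100001, i.e. 33 = 32 + 1.
13^1 ≡ 13 (mod 79)
13^2 ≡ 13^2 = 169 ≡ 11 (mod 79)
13^4 ≡ 11^2 = 121 ≡ 42 (mod 79)
13^8 ≡ 42^2 = 1764 ≡ 26 (mod 79)
13^16 ≡ 26^2 = 676 ≡ 44 (mod 79)
13^32 ≡ 44^2 = 1936 ≡ 40 (mod 79)
13^33 = 13^32 * 13^1 ≡ 40 * 13 (mod 79).
40 * 13 = 520 ≡ 46 (mod 79).

46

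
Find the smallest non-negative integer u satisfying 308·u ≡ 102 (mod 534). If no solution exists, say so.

gcd(308, 534) = 2, and 2 | 102, so solutions exist.
Divide through by 2: 154·u mod 267 = 51.
154⁻¹ ≡ 241 (mod 267).
u ≡ 241·51 ≡ 9 (mod 267).
The smallest non-negative solution is u = 9.

9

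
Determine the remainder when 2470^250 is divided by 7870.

By square-and-multiply:
2470^1 ≡ 2470 (mod 7870)
2470^2 ≡ 2470^2 = 6100900 ≡ 1650 (mod 7870)
2470^4 ≡ 1650^2 = 2722500 ≡ 7350 (mod 7870)
2470^8 ≡ 7350^2 = 54022500 ≡ 2820 (mod 7870)
2470^16 ≡ 2820^2 = 7952400 ≡ 3700 (mod 7870)
2470^32 ≡ 3700^2 = 13690000 ≡ 4070 (mod 7870)
2470^64 ≡ 4070^2 = 16564900 ≡ 6420 (mod 7870)
2470^128 ≡ 6420^2 = 41216400 ≡ 1210 (mod 7870)
2470^250 = 2470^128 * 2470^64 * 2470^32 * 2470^16 * 2470^8 * 2470^2 ≡ 1210 * 6420 * 4070 * 3700 * 2820 * 1650 (mod 7870).
Accumulate the product:
1210 * 6420 = 7768200 ≡ 510
510 * 4070 = 2075700 ≡ 5890
5890 * 3700 = 21793000 ≡ 970
970 * 2820 = 2735400 ≡ 4510
4510 * 1650 = 7441500 ≡ 4350

4350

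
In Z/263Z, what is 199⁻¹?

226

Apply the Euclidean algorithm and back-substitute:
263 = 1×199 + 64
199 = 3×64 + 7
64 = 9×7 + 1
7 = 7×1 + 0
gcd(199, 263) = 1, so the inverse exists.
Bézout: 1 = 28×263 − 37×199.
So 199⁻¹ ≡ −37 ≡ 226 (mod 263).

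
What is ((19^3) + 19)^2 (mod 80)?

(19)^3 ≡ 59 (mod 80)
59 + 19 = 78
(78)^2 ≡ 4 (mod 80)

4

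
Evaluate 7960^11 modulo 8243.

3122

Using repeated squaring:
7960^1 ≡ 7960 (mod 8243)
7960^2 ≡ 7960^2 = 63361600 ≡ 5902 (mod 8243)
7960^4 ≡ 5902^2 = 34833604 ≡ 6929 (mod 8243)
7960^8 ≡ 6929^2 = 48011041 ≡ 3809 (mod 8243)
7960^11 = 7960^8 · 7960^2 · 7960^1 ≡ 3809 · 5902 · 7960 (mod 8243).
Accumulate the product:
3809 · 5902 = 22480718 ≡ 2057
2057 · 7960 = 16373720 ≡ 3122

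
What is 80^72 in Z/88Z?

72 in binary is 1001000, i.e. 72 = 64 + 8.
80^1 ≡ 80 (mod 88)
80^2 ≡ 80^2 = 6400 ≡ 64 (mod 88)
80^4 ≡ 64^2 = 4096 ≡ 48 (mod 88)
80^8 ≡ 48^2 = 2304 ≡ 16 (mod 88)
80^16 ≡ 16^2 = 256 ≡ 80 (mod 88)
80^32 ≡ 80^2 = 6400 ≡ 64 (mod 88)
80^64 ≡ 64^2 = 4096 ≡ 48 (mod 88)
80^72 = 80^64 · 80^8 ≡ 48 · 16 (mod 88).
48 · 16 = 768 ≡ 64 (mod 88).

64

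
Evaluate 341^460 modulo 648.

By square-and-multiply:
341^1 ≡ 341 (mod 648)
341^2 ≡ 341^2 = 116281 ≡ 289 (mod 648)
341^4 ≡ 289^2 = 83521 ≡ 577 (mod 648)
341^8 ≡ 577^2 = 332929 ≡ 505 (mod 648)
341^16 ≡ 505^2 = 255025 ≡ 361 (mod 648)
341^32 ≡ 361^2 = 130321 ≡ 73 (mod 648)
341^64 ≡ 73^2 = 5329 ≡ 145 (mod 648)
341^128 ≡ 145^2 = 21025 ≡ 289 (mod 648)
341^256 ≡ 289^2 = 83521 ≡ 577 (mod 648)
341^460 = 341^256 × 341^128 × 341^64 × 341^8 × 341^4 ≡ 577 × 289 × 145 × 505 × 577 (mod 648).
Accumulate the product:
577 × 289 = 166753 ≡ 217
217 × 145 = 31465 ≡ 361
361 × 505 = 182305 ≡ 217
217 × 577 = 125209 ≡ 145

145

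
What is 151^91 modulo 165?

Compute successive squares:
151^1 ≡ 151 (mod 165)
151^2 ≡ 151^2 = 22801 ≡ 31 (mod 165)
151^4 ≡ 31^2 = 961 ≡ 136 (mod 165)
151^8 ≡ 136^2 = 18496 ≡ 16 (mod 165)
151^16 ≡ 16^2 = 256 ≡ 91 (mod 165)
151^32 ≡ 91^2 = 8281 ≡ 31 (mod 165)
151^64 ≡ 31^2 = 961 ≡ 136 (mod 165)
151^91 = 151^64 * 151^16 * 151^8 * 151^2 * 151^1 ≡ 136 * 91 * 16 * 31 * 151 (mod 165).
Accumulate the product:
136 * 91 = 12376 ≡ 1
1 * 16 = 16
16 * 31 = 496 ≡ 1
1 * 151 = 151

151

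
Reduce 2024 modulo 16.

8

2024 = 126*16 + 8, so 2024 ≡ 8 (mod 16).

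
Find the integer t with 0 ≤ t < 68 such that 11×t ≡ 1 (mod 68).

31

68 = 6·11 + 2
11 = 5·2 + 1
2 = 2·1 + 0
gcd(11, 68) = 1, so the inverse exists.
Back-substitute for 1:
1 = 1·11 − 5·2
  = −5·68 + 31·11
So 11⁻¹ ≡ 31 (mod 68).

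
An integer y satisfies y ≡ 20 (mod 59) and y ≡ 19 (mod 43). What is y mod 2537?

59⁻¹ mod 43: 59×35 ≡ 1 (mod 43), so 59⁻¹ ≡ 35.
y = 20 + 59×((19 − 20)×35 mod 43) = 20 + 59×8 = 492.

492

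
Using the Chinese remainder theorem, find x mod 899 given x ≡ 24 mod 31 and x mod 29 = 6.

644

31⁻¹ mod 29: 31*15 ≡ 1 (mod 29), so 31⁻¹ ≡ 15.
x = 24 + 31*((6 − 24)*15 mod 29) = 24 + 31*20 = 644.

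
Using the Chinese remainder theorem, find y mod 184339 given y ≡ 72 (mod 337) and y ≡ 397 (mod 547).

100498

337⁻¹ mod 547: 337×112 ≡ 1 (mod 547), so 337⁻¹ ≡ 112.
y = 72 + 337×((397 − 72)×112 mod 547) = 72 + 337×298 = 100498.
Check: 100498 mod 337 = 72, 100498 mod 547 = 397. ✓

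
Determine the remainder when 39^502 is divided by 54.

39^1 ≡ 39 (mod 54)
39^2 ≡ 39^2 = 1521 ≡ 9 (mod 54)
39^4 ≡ 9^2 = 81 ≡ 27 (mod 54)
39^8 ≡ 27^2 = 729 ≡ 27 (mod 54)
39^16 ≡ 27^2 = 729 ≡ 27 (mod 54)
39^32 ≡ 27^2 = 729 ≡ 27 (mod 54)
39^64 ≡ 27^2 = 729 ≡ 27 (mod 54)
39^128 ≡ 27^2 = 729 ≡ 27 (mod 54)
39^256 ≡ 27^2 = 729 ≡ 27 (mod 54)
39^502 = 39^256 · 39^128 · 39^64 · 39^32 · 39^16 · 39^4 · 39^2 ≡ 27 · 27 · 27 · 27 · 27 · 27 · 9 (mod 54).
Accumulate the product:
27 · 27 = 729 ≡ 27
27 · 27 = 729 ≡ 27
27 · 27 = 729 ≡ 27
27 · 27 = 729 ≡ 27
27 · 27 = 729 ≡ 27
27 · 9 = 243 ≡ 27

27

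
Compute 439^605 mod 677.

Compute successive squares:
605 in binary is 1001011101, i.e. 605 = 512 + 64 + 16 + 8 + 4 + 1.
439^1 ≡ 439 (mod 677)
439^2 ≡ 439^2 = 192721 ≡ 453 (mod 677)
439^4 ≡ 453^2 = 205209 ≡ 78 (mod 677)
439^8 ≡ 78^2 = 6084 ≡ 668 (mod 677)
439^16 ≡ 668^2 = 446224 ≡ 81 (mod 677)
439^32 ≡ 81^2 = 6561 ≡ 468 (mod 677)
439^64 ≡ 468^2 = 219024 ≡ 353 (mod 677)
439^128 ≡ 353^2 = 124609 ≡ 41 (mod 677)
439^256 ≡ 41^2 = 1681 ≡ 327 (mod 677)
439^512 ≡ 327^2 = 106929 ≡ 640 (mod 677)
439^605 = 439^512 × 439^64 × 439^16 × 439^8 × 439^4 × 439^1 ≡ 640 × 353 × 81 × 668 × 78 × 439 (mod 677).
Accumulate the product:
640 × 353 = 225920 ≡ 479
479 × 81 = 38799 ≡ 210
210 × 668 = 140280 ≡ 141
141 × 78 = 10998 ≡ 166
166 × 439 = 72874 ≡ 435

435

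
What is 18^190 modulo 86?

18^1 ≡ 18 (mod 86)
18^2 ≡ 18^2 = 324 ≡ 66 (mod 86)
18^4 ≡ 66^2 = 4356 ≡ 56 (mod 86)
18^8 ≡ 56^2 = 3136 ≡ 40 (mod 86)
18^16 ≡ 40^2 = 1600 ≡ 52 (mod 86)
18^32 ≡ 52^2 = 2704 ≡ 38 (mod 86)
18^64 ≡ 38^2 = 1444 ≡ 68 (mod 86)
18^128 ≡ 68^2 = 4624 ≡ 66 (mod 86)
18^190 = 18^128 × 18^32 × 18^16 × 18^8 × 18^4 × 18^2 ≡ 66 × 38 × 52 × 40 × 56 × 66 (mod 86).
Accumulate the product:
66 × 38 = 2508 ≡ 14
14 × 52 = 728 ≡ 40
40 × 40 = 1600 ≡ 52
52 × 56 = 2912 ≡ 74
74 × 66 = 4884 ≡ 68

68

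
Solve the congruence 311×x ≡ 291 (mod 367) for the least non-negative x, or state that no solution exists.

80

gcd(311, 367) = 1, so a unique solution mod 367 exists.
311⁻¹ ≡ 308 (mod 367).
x ≡ 308×291 ≡ 80 (mod 367).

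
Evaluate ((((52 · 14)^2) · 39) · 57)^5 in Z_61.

52 · 14 = 728 ≡ 57 (mod 61)
(57)^2 ≡ 16 (mod 61)
16 · 39 = 624 ≡ 14 (mod 61)
14 · 57 = 798 ≡ 5 (mod 61)
(5)^5 ≡ 14 (mod 61)

14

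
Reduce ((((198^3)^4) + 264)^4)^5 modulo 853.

817

(198)^3 ≡ 92 (mod 853)
(92)^4 ≡ 91 (mod 853)
91 + 264 = 355
(355)^4 ≡ 193 (mod 853)
(193)^5 ≡ 817 (mod 853)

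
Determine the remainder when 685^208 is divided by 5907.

4339

208 in binary is 11010000, i.e. 208 = 128 + 64 + 16.
685^1 ≡ 685 (mod 5907)
685^2 ≡ 685^2 = 469225 ≡ 2572 (mod 5907)
685^4 ≡ 2572^2 = 6615184 ≡ 5251 (mod 5907)
685^8 ≡ 5251^2 = 27573001 ≡ 5032 (mod 5907)
685^16 ≡ 5032^2 = 25321024 ≡ 3622 (mod 5907)
685^32 ≡ 3622^2 = 13118884 ≡ 5344 (mod 5907)
685^64 ≡ 5344^2 = 28558336 ≡ 3898 (mod 5907)
685^128 ≡ 3898^2 = 15194404 ≡ 1600 (mod 5907)
685^208 = 685^128 · 685^64 · 685^16 ≡ 1600 · 3898 · 3622 (mod 5907).
Accumulate the product:
1600 · 3898 = 6236800 ≡ 4915
4915 · 3622 = 17802130 ≡ 4339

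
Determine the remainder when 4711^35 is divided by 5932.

4139

By square-and-multiply:
35 in binary is 100011, i.e. 35 = 32 + 2 + 1.
4711^1 ≡ 4711 (mod 5932)
4711^2 ≡ 4711^2 = 22193521 ≡ 1909 (mod 5932)
4711^4 ≡ 1909^2 = 3644281 ≡ 2033 (mod 5932)
4711^8 ≡ 2033^2 = 4133089 ≡ 4417 (mod 5932)
4711^16 ≡ 4417^2 = 19509889 ≡ 5473 (mod 5932)
4711^32 ≡ 5473^2 = 29953729 ≡ 3061 (mod 5932)
4711^35 = 4711^32 · 4711^2 · 4711^1 ≡ 3061 · 1909 · 4711 (mod 5932).
Accumulate the product:
3061 · 1909 = 5843449 ≡ 429
429 · 4711 = 2021019 ≡ 4139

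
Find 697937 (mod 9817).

697937 = 71·9817 + 930, so 697937 ≡ 930 (mod 9817).

930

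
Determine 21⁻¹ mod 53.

48

53 = 2·21 + 11
21 = 1·11 + 10
11 = 1·10 + 1
10 = 10·1 + 0
gcd(21, 53) = 1, so the inverse exists.
Bézout: 1 = 2·53 − 5·21.
So 21⁻¹ ≡ −5 ≡ 48 (mod 53).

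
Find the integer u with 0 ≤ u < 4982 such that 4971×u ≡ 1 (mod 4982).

Run the extended Euclidean algorithm:
4982 = 1·4971 + 11
4971 = 451·11 + 10
11 = 1·10 + 1
10 = 10·1 + 0
gcd(4971, 4982) = 1, so the inverse exists.
Bézout: 1 = 452·4982 − 453·4971.
So 4971⁻¹ ≡ −453 ≡ 4529 (mod 4982).

4529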